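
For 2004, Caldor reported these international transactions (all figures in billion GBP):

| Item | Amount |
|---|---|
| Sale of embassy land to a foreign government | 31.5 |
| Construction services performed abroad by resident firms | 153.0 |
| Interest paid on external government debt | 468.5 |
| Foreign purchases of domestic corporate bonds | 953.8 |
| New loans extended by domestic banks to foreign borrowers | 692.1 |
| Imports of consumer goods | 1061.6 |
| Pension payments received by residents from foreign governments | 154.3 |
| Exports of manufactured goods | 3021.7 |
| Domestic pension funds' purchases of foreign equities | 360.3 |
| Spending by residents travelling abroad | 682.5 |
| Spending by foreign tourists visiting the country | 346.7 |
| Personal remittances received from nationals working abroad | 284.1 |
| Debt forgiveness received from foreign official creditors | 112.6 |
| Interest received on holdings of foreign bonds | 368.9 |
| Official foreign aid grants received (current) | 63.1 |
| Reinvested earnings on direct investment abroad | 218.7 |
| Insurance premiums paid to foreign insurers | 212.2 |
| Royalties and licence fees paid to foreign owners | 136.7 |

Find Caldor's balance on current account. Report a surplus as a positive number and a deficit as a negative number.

Goods: 3021.7 - 1061.6 = 1960.1
Services: 346.7 - 682.5 - 136.7 - 212.2 + 153.0 = -531.7
Primary income: 218.7 + 368.9 - 468.5 = 119.1
Secondary income: 63.1 + 154.3 + 284.1 = 501.5
Current account = 1960.1 + (-531.7) + 119.1 + 501.5 = 2049.0
(Excluded from the current account — capital account: sale of embassy land to a foreign government 31.5, debt forgiveness received from foreign official creditors 112.6; financial account: foreign purchases of domestic corporate bonds 953.8, new loans extended by domestic banks to foreign borrowers 692.1, domestic pension funds' purchases of foreign equities 360.3.)

2049.0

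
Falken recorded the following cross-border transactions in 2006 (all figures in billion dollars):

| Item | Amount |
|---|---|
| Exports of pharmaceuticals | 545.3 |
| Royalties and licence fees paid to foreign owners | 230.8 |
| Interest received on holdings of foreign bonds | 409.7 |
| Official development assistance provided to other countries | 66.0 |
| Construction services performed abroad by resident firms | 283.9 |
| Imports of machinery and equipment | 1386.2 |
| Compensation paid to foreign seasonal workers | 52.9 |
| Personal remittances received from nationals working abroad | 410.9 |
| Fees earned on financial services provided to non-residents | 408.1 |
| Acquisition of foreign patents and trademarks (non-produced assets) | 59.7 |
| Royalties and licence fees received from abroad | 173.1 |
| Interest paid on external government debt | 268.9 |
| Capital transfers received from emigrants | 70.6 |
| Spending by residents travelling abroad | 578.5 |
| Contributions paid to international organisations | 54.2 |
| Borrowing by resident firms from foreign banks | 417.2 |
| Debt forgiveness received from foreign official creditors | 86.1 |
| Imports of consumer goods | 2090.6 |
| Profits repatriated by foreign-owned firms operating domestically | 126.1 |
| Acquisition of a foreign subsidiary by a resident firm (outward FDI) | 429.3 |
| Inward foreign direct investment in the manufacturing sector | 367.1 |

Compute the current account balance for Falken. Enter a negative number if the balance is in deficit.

-2623.2

Goods: -1386.2 - 2090.6 + 545.3 = -2931.5
Services: 408.1 - 578.5 - 230.8 + 173.1 + 283.9 = 55.8
Primary income: -126.1 - 268.9 + 409.7 - 52.9 = -38.2
Secondary income: -66.0 + 410.9 - 54.2 = 290.7
Current account = (-2931.5) + 55.8 + (-38.2) + 290.7 = -2623.2
(Excluded from the current account — capital account: acquisition of foreign patents and trademarks (non-produced assets) 59.7, capital transfers received from emigrants 70.6, debt forgiveness received from foreign official creditors 86.1; financial account: borrowing by resident firms from foreign banks 417.2, acquisition of a foreign subsidiary by a resident firm (outward FDI) 429.3, inward foreign direct investment in the manufacturing sector 367.1.)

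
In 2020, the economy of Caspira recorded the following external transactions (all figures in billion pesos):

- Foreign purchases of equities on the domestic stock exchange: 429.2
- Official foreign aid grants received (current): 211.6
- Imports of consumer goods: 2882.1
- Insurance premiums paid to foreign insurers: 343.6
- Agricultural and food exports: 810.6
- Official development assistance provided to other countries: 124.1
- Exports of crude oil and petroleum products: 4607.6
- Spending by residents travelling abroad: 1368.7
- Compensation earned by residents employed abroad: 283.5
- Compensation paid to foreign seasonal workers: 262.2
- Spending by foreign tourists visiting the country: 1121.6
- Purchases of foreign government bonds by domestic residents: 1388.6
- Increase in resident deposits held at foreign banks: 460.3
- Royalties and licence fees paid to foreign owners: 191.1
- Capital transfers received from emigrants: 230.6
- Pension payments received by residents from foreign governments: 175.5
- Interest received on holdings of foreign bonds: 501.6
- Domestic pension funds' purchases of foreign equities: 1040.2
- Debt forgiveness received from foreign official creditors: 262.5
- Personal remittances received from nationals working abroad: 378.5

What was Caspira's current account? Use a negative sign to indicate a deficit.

Goods: 4607.6 - 2882.1 + 810.6 = 2536.1
Services: -191.1 - 1368.7 - 343.6 + 1121.6 = -781.8
Primary income: 283.5 + 501.6 - 262.2 = 522.9
Secondary income: 175.5 + 211.6 - 124.1 + 378.5 = 641.5
Current account = 2536.1 + (-781.8) + 522.9 + 641.5 = 2918.7
(Excluded from the current account — financial account: foreign purchases of equities on the domestic stock exchange 429.2, purchases of foreign government bonds by domestic residents 1388.6, increase in resident deposits held at foreign banks 460.3, domestic pension funds' purchases of foreign equities 1040.2; capital account: capital transfers received from emigrants 230.6, debt forgiveness received from foreign official creditors 262.5.)

2918.7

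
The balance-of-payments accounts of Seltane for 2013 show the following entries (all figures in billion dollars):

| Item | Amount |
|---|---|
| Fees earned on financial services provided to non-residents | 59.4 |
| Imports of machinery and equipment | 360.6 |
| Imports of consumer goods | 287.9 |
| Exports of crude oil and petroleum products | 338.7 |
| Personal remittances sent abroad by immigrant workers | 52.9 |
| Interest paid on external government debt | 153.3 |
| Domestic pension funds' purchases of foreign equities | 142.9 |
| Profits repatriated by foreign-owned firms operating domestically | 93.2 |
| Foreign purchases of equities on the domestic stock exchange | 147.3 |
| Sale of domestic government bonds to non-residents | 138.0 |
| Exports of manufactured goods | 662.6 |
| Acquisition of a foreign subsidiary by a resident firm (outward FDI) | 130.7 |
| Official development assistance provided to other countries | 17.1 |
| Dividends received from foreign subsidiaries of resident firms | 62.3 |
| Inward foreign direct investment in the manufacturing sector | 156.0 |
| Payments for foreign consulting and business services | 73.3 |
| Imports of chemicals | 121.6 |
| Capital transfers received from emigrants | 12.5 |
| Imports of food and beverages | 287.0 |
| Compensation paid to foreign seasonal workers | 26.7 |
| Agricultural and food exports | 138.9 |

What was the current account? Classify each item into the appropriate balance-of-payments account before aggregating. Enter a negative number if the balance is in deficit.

-211.7

Goods: 338.7 + 662.6 - 287.9 - 287.0 - 360.6 - 121.6 + 138.9 = 83.1
Services: 59.4 - 73.3 = -13.9
Primary income: -26.7 + 62.3 - 93.2 - 153.3 = -210.9
Secondary income: -17.1 - 52.9 = -70.0
Current account = 83.1 + (-13.9) + (-210.9) + (-70.0) = -211.7
(Excluded from the current account — financial account: domestic pension funds' purchases of foreign equities 142.9, foreign purchases of equities on the domestic stock exchange 147.3, sale of domestic government bonds to non-residents 138.0, acquisition of a foreign subsidiary by a resident firm (outward FDI) 130.7, inward foreign direct investment in the manufacturing sector 156.0; capital account: capital transfers received from emigrants 12.5.)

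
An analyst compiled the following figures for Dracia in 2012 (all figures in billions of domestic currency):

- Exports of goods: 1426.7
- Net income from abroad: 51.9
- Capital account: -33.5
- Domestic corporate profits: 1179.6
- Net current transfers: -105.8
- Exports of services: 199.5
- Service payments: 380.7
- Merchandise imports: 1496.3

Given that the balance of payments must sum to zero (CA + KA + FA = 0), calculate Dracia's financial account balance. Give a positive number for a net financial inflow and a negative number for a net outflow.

338.2

Goods balance = 1426.7 - 1496.3 = -69.6
Services balance = 199.5 - 380.7 = -181.2
Trade balance (goods + services) = -69.6 + (-181.2) = -250.8
Net primary income = 51.9
Net secondary income = -105.8
Current account = -250.8 + 51.9 + (-105.8) = -304.7
Financial account = -(-304.7 + (-33.5)) = 338.2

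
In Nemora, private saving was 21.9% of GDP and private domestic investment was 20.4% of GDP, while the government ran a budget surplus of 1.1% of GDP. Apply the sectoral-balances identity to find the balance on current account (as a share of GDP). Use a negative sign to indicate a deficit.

By the sectoral-balances identity, CA = (S_private - I) + (T - G).
Private balance = 21.9 - 20.4 = 1.5
Government balance (T - G) = 1.1
CA = 1.5 + 1.1 = 2.6

2.6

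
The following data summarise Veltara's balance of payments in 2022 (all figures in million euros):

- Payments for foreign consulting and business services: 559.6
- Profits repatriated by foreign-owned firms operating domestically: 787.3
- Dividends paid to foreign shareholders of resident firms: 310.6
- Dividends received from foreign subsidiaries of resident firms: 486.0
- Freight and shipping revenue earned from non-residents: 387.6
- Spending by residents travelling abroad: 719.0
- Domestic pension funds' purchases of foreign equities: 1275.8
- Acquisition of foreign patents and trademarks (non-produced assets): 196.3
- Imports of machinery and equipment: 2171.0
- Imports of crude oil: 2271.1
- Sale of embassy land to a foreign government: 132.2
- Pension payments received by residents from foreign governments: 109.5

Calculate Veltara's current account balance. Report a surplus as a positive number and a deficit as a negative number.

Goods: -2171.0 - 2271.1 = -4442.1
Services: -559.6 - 719.0 + 387.6 = -891.0
Primary income: 486.0 - 787.3 - 310.6 = -611.9
Secondary income: 109.5
Current account = (-4442.1) + (-891.0) + (-611.9) + 109.5 = -5835.5
(Excluded from the current account — financial account: domestic pension funds' purchases of foreign equities 1275.8; capital account: acquisition of foreign patents and trademarks (non-produced assets) 196.3, sale of embassy land to a foreign government 132.2.)

-5835.5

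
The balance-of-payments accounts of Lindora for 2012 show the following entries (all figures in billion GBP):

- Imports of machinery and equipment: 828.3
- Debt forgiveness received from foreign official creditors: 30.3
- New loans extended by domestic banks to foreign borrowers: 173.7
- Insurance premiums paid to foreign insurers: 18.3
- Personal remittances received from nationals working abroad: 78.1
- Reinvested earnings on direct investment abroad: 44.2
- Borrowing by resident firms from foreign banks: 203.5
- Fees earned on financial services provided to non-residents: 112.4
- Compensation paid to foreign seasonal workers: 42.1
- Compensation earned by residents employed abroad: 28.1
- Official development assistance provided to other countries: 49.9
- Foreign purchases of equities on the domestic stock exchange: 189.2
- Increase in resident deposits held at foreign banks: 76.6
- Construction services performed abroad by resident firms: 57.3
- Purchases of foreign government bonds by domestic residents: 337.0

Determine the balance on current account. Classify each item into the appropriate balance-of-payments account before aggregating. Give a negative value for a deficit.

-618.5

Goods: -828.3
Services: -18.3 + 57.3 + 112.4 = 151.4
Primary income: 44.2 + 28.1 - 42.1 = 30.2
Secondary income: 78.1 - 49.9 = 28.2
Current account = (-828.3) + 151.4 + 30.2 + 28.2 = -618.5
(Excluded from the current account — capital account: debt forgiveness received from foreign official creditors 30.3; financial account: new loans extended by domestic banks to foreign borrowers 173.7, borrowing by resident firms from foreign banks 203.5, foreign purchases of equities on the domestic stock exchange 189.2, increase in resident deposits held at foreign banks 76.6, purchases of foreign government bonds by domestic residents 337.0.)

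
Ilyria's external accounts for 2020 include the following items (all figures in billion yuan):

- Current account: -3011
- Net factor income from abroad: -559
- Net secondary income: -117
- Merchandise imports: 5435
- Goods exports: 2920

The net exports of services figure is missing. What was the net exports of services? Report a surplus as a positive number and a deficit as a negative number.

180

Current account = goods balance + services balance + net primary income + net secondary income
Sum of the known components = -3191
Net exports of services = CA - (known components) = -3011 - (-3191) = 180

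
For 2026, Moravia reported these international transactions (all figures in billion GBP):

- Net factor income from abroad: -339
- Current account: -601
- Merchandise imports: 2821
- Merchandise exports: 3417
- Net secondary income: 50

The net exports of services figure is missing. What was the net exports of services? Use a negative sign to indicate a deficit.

-908

Current account = goods balance + services balance + net primary income + net secondary income
Sum of the known components = 307
Net exports of services = CA - (known components) = -601 - 307 = -908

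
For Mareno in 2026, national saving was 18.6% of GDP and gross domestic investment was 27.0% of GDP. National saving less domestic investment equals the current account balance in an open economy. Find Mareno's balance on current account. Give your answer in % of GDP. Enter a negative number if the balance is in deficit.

-8.4

S - I = CA (net lending to the rest of the world).
CA = S - I = 18.6 - 27.0 = -8.4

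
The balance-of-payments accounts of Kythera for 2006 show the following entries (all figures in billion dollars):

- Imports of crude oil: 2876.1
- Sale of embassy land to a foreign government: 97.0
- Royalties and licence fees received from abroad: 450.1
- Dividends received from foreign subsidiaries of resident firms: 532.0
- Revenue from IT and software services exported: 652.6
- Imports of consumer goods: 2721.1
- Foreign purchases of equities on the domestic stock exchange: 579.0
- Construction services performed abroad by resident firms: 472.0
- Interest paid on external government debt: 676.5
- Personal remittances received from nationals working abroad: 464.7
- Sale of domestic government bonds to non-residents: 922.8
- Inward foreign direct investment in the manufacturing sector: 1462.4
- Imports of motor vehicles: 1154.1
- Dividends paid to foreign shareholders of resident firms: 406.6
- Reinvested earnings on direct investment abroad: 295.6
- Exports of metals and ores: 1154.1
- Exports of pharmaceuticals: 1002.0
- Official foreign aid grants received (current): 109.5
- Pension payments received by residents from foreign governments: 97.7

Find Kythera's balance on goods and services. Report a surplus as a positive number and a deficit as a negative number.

-3020.5

Goods: -2721.1 + 1154.1 - 2876.1 - 1154.1 + 1002.0 = -4595.2
Services: 472.0 + 450.1 + 652.6 = 1574.7
Trade balance = -4595.2 + 1574.7 = -3020.5
(Excluded from the trade balance — capital account: sale of embassy land to a foreign government 97.0; primary income: dividends received from foreign subsidiaries of resident firms 532.0, interest paid on external government debt 676.5, dividends paid to foreign shareholders of resident firms 406.6, reinvested earnings on direct investment abroad 295.6; financial account: foreign purchases of equities on the domestic stock exchange 579.0, sale of domestic government bonds to non-residents 922.8, inward foreign direct investment in the manufacturing sector 1462.4; secondary income: personal remittances received from nationals working abroad 464.7, official foreign aid grants received (current) 109.5, pension payments received by residents from foreign governments 97.7.)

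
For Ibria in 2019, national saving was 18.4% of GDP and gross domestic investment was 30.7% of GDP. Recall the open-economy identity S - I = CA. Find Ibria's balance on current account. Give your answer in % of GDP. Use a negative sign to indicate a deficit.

-12.3

S - I = CA (net lending to the rest of the world).
CA = S - I = 18.4 - 30.7 = -12.3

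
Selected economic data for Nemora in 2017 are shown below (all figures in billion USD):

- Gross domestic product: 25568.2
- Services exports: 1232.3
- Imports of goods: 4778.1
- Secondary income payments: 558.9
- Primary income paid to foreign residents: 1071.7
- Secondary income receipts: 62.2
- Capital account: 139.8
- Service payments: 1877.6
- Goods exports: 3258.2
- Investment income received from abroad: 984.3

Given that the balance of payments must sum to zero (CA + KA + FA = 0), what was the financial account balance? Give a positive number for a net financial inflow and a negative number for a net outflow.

Goods balance = 3258.2 - 4778.1 = -1519.9
Services balance = 1232.3 - 1877.6 = -645.3
Trade balance (goods + services) = -1519.9 + (-645.3) = -2165.2
Net primary income = 984.3 - 1071.7 = -87.4
Net secondary income = 62.2 - 558.9 = -496.7
Current account = -2165.2 + (-87.4) + (-496.7) = -2749.3
Financial account = -(-2749.3 + 139.8) = 2609.5

2609.5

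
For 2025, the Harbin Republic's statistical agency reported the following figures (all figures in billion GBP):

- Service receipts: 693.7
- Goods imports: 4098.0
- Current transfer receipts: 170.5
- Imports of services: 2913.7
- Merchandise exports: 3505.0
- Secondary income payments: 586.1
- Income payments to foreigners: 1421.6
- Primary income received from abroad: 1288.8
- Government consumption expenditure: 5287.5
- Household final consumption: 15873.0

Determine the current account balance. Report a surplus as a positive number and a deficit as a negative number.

-3361.4

Goods balance = 3505.0 - 4098.0 = -593.0
Services balance = 693.7 - 2913.7 = -2220.0
Trade balance (goods + services) = -593.0 + (-2220.0) = -2813.0
Net primary income = 1288.8 - 1421.6 = -132.8
Net secondary income = 170.5 - 586.1 = -415.6
Current account = -2813.0 + (-132.8) + (-415.6) = -3361.4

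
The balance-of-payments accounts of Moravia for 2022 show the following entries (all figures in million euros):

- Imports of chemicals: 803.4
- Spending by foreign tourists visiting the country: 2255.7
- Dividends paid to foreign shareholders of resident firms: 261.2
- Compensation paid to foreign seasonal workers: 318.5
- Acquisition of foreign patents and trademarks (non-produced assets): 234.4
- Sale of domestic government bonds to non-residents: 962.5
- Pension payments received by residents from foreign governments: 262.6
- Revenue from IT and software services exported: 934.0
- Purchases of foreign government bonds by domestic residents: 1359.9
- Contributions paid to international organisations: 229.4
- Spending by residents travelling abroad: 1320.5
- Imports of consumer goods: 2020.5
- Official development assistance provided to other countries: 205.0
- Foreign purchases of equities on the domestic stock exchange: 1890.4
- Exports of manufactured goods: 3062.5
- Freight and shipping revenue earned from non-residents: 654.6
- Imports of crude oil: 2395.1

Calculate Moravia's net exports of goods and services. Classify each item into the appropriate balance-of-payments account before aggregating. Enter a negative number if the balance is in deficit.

367.3

Goods: -2395.1 - 2020.5 + 3062.5 - 803.4 = -2156.5
Services: 2255.7 + 934.0 + 654.6 - 1320.5 = 2523.8
Trade balance = -2156.5 + 2523.8 = 367.3
(Excluded from the trade balance — primary income: dividends paid to foreign shareholders of resident firms 261.2, compensation paid to foreign seasonal workers 318.5; capital account: acquisition of foreign patents and trademarks (non-produced assets) 234.4; financial account: sale of domestic government bonds to non-residents 962.5, purchases of foreign government bonds by domestic residents 1359.9, foreign purchases of equities on the domestic stock exchange 1890.4; secondary income: pension payments received by residents from foreign governments 262.6, contributions paid to international organisations 229.4, official development assistance provided to other countries 205.0.)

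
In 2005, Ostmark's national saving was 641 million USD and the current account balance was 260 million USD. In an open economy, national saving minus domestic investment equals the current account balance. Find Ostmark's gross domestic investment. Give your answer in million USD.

381

I = S - CA = 641 - 260 = 381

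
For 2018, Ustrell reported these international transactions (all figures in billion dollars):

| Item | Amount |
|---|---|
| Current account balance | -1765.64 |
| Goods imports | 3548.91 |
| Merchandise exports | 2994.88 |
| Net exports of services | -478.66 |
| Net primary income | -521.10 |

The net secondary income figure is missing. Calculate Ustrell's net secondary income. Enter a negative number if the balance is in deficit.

Current account = goods balance + services balance + net primary income + net secondary income
Sum of the known components = -1553.79
Net secondary income = CA - (known components) = -1765.64 - (-1553.79) = -211.85

-211.85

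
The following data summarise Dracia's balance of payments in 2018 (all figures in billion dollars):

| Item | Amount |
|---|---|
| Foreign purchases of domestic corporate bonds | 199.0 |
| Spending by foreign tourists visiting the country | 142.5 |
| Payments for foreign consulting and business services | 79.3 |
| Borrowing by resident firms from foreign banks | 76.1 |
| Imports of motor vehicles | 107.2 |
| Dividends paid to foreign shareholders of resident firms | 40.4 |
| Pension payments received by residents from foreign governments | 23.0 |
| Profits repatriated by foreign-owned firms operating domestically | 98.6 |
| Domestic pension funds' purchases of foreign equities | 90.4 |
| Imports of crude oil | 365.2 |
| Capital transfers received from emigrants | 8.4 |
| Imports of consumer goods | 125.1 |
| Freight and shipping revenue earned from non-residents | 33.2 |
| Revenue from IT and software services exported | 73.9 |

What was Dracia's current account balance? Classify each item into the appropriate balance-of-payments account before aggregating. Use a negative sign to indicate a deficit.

Goods: -365.2 - 107.2 - 125.1 = -597.5
Services: 73.9 + 33.2 - 79.3 + 142.5 = 170.3
Primary income: -98.6 - 40.4 = -139.0
Secondary income: 23.0
Current account = (-597.5) + 170.3 + (-139.0) + 23.0 = -543.2
(Excluded from the current account — financial account: foreign purchases of domestic corporate bonds 199.0, borrowing by resident firms from foreign banks 76.1, domestic pension funds' purchases of foreign equities 90.4; capital account: capital transfers received from emigrants 8.4.)

-543.2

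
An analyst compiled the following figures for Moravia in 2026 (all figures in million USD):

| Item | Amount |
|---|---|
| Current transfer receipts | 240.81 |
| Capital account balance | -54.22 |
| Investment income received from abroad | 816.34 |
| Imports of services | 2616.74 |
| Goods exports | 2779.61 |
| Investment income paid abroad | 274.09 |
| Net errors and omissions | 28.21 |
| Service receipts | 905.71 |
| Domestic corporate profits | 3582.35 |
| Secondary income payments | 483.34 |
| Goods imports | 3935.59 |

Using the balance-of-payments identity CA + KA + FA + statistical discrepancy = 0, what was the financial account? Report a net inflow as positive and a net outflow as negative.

2593.30

Goods balance = 2779.61 - 3935.59 = -1155.98
Services balance = 905.71 - 2616.74 = -1711.03
Trade balance (goods + services) = -1155.98 + (-1711.03) = -2867.01
Net primary income = 816.34 - 274.09 = 542.25
Net secondary income = 240.81 - 483.34 = -242.53
Current account = -2867.01 + 542.25 + (-242.53) = -2567.29
Financial account = -(-2567.29 + (-54.22) + 28.21) = 2593.30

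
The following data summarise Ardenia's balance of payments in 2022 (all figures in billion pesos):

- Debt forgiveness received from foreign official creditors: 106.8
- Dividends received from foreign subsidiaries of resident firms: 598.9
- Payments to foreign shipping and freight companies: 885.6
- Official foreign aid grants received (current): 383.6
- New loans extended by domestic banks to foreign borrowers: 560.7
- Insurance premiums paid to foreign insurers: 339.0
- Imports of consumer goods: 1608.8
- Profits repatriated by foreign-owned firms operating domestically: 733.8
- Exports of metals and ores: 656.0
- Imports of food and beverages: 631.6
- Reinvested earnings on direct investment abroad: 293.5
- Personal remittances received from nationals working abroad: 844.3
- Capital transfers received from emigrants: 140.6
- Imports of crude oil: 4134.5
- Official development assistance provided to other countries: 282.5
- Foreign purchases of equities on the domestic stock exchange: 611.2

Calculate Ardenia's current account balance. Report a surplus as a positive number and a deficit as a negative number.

-5839.5

Goods: 656.0 - 631.6 - 4134.5 - 1608.8 = -5718.9
Services: -339.0 - 885.6 = -1224.6
Primary income: 293.5 - 733.8 + 598.9 = 158.6
Secondary income: 383.6 - 282.5 + 844.3 = 945.4
Current account = (-5718.9) + (-1224.6) + 158.6 + 945.4 = -5839.5
(Excluded from the current account — capital account: debt forgiveness received from foreign official creditors 106.8, capital transfers received from emigrants 140.6; financial account: new loans extended by domestic banks to foreign borrowers 560.7, foreign purchases of equities on the domestic stock exchange 611.2.)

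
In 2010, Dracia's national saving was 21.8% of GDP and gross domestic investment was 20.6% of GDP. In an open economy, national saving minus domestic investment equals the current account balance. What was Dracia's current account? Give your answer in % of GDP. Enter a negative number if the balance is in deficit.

1.2

CA = S - I = 21.8 - 20.6 = 1.2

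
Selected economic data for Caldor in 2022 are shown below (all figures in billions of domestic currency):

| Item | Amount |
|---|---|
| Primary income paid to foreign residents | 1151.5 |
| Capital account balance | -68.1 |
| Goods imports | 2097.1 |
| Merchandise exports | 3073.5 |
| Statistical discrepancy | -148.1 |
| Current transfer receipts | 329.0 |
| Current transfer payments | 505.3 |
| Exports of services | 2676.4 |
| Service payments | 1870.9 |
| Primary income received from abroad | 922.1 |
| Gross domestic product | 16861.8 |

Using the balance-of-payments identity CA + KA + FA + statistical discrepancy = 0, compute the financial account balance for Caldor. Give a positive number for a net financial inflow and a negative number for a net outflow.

Goods balance = 3073.5 - 2097.1 = 976.4
Services balance = 2676.4 - 1870.9 = 805.5
Trade balance (goods + services) = 976.4 + 805.5 = 1781.9
Net primary income = 922.1 - 1151.5 = -229.4
Net secondary income = 329.0 - 505.3 = -176.3
Current account = 1781.9 + (-229.4) + (-176.3) = 1376.2
Financial account = -(1376.2 + (-68.1) + (-148.1)) = -1160.0

-1160.0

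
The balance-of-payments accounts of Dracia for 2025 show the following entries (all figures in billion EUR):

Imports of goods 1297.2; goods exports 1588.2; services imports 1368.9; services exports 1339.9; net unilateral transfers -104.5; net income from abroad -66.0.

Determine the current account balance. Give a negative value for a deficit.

Goods balance = 1588.2 - 1297.2 = 291.0
Services balance = 1339.9 - 1368.9 = -29.0
Trade balance (goods + services) = 291.0 + (-29.0) = 262.0
Net primary income = -66.0
Net secondary income = -104.5
Current account = 262.0 + (-66.0) + (-104.5) = 91.5

91.5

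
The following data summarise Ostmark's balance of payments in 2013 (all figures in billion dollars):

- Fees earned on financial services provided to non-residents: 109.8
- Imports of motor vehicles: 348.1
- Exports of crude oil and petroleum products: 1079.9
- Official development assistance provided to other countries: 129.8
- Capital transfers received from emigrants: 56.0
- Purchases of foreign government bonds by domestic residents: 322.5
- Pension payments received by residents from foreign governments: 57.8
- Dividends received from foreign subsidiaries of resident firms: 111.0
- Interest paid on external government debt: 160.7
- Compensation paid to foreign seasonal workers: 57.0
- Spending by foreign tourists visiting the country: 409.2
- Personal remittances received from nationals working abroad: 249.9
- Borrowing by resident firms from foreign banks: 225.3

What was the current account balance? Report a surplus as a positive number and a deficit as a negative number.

Goods: 1079.9 - 348.1 = 731.8
Services: 409.2 + 109.8 = 519.0
Primary income: -160.7 + 111.0 - 57.0 = -106.7
Secondary income: -129.8 + 249.9 + 57.8 = 177.9
Current account = 731.8 + 519.0 + (-106.7) + 177.9 = 1322.0
(Excluded from the current account — capital account: capital transfers received from emigrants 56.0; financial account: purchases of foreign government bonds by domestic residents 322.5, borrowing by resident firms from foreign banks 225.3.)

1322.0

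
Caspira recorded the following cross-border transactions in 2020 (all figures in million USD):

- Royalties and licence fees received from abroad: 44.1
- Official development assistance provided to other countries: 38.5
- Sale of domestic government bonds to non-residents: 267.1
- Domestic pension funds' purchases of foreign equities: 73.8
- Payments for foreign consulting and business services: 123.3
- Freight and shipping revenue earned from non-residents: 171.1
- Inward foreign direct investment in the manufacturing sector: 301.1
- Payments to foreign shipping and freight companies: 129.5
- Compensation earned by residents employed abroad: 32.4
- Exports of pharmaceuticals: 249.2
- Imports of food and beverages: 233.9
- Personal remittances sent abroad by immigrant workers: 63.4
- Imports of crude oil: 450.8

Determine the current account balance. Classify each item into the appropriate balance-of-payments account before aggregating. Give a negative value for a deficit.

-542.6

Goods: -450.8 + 249.2 - 233.9 = -435.5
Services: -129.5 - 123.3 + 171.1 + 44.1 = -37.6
Primary income: 32.4
Secondary income: -38.5 - 63.4 = -101.9
Current account = (-435.5) + (-37.6) + 32.4 + (-101.9) = -542.6
(Excluded from the current account — financial account: sale of domestic government bonds to non-residents 267.1, domestic pension funds' purchases of foreign equities 73.8, inward foreign direct investment in the manufacturing sector 301.1.)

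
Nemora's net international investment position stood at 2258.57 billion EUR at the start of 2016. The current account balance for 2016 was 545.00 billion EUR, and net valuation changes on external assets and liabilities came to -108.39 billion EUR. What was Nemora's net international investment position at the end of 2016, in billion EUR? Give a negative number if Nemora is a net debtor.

Change in NIIP = current account + net valuation change = 545.00 + (-108.39) = 436.61
End-of-year NIIP = 2258.57 + 436.61 = 2695.18

2695.18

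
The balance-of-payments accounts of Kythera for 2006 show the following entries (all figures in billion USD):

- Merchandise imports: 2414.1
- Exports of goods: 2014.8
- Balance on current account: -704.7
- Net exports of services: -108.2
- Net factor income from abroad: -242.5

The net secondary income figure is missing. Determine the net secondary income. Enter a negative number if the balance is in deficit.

Current account = goods balance + services balance + net primary income + net secondary income
Sum of the known components = -750.0
Net secondary income = CA - (known components) = -704.7 - (-750.0) = 45.3

45.3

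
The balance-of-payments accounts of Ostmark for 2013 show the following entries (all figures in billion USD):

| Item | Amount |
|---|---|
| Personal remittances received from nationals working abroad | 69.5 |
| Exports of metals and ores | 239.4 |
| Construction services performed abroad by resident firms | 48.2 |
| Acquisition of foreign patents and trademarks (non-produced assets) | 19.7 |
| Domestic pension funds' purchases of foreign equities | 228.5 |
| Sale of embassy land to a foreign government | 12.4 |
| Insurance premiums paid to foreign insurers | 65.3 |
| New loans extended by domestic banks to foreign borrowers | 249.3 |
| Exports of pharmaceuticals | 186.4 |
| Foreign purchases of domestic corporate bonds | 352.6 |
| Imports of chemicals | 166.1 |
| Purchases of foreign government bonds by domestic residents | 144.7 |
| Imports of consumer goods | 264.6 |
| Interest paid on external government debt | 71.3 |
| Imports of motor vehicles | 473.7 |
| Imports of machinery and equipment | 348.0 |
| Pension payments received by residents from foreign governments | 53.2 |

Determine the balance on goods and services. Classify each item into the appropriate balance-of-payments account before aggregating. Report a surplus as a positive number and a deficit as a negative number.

-843.7

Goods: 186.4 - 348.0 - 264.6 + 239.4 - 473.7 - 166.1 = -826.6
Services: -65.3 + 48.2 = -17.1
Trade balance = -826.6 + (-17.1) = -843.7
(Excluded from the trade balance — secondary income: personal remittances received from nationals working abroad 69.5, pension payments received by residents from foreign governments 53.2; capital account: acquisition of foreign patents and trademarks (non-produced assets) 19.7, sale of embassy land to a foreign government 12.4; financial account: domestic pension funds' purchases of foreign equities 228.5, new loans extended by domestic banks to foreign borrowers 249.3, foreign purchases of domestic corporate bonds 352.6, purchases of foreign government bonds by domestic residents 144.7; primary income: interest paid on external government debt 71.3.)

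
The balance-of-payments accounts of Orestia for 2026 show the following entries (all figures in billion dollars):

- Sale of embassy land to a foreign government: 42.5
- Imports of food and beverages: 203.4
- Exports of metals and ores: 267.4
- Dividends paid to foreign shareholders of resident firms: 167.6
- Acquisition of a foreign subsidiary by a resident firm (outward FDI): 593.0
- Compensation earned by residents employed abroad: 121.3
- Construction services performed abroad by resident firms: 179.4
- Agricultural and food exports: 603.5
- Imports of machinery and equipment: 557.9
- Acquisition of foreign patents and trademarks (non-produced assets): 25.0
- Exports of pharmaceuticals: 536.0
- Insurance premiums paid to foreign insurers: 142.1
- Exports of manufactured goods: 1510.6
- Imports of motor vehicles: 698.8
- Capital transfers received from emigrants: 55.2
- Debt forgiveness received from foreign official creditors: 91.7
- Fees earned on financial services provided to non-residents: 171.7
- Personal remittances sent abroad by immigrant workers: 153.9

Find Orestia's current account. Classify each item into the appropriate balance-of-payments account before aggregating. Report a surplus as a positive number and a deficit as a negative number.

1466.2

Goods: 1510.6 + 536.0 - 557.9 - 698.8 + 267.4 - 203.4 + 603.5 = 1457.4
Services: 179.4 - 142.1 + 171.7 = 209.0
Primary income: -167.6 + 121.3 = -46.3
Secondary income: -153.9
Current account = 1457.4 + 209.0 + (-46.3) + (-153.9) = 1466.2
(Excluded from the current account — capital account: sale of embassy land to a foreign government 42.5, acquisition of foreign patents and trademarks (non-produced assets) 25.0, capital transfers received from emigrants 55.2, debt forgiveness received from foreign official creditors 91.7; financial account: acquisition of a foreign subsidiary by a resident firm (outward FDI) 593.0.)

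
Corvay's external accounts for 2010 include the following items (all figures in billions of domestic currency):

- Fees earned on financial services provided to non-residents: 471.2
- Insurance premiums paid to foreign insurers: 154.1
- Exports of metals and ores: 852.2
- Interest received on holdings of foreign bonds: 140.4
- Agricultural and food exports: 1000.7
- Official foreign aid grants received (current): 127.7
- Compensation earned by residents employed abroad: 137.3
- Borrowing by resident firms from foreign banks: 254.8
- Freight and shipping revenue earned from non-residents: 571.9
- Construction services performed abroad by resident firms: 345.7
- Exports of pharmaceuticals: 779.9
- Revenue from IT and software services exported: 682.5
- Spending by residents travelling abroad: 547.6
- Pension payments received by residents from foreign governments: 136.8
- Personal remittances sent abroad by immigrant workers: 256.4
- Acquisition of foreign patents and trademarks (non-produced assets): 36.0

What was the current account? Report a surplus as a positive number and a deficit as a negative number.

4288.2

Goods: 852.2 + 779.9 + 1000.7 = 2632.8
Services: 682.5 - 154.1 + 471.2 - 547.6 + 345.7 + 571.9 = 1369.6
Primary income: 140.4 + 137.3 = 277.7
Secondary income: -256.4 + 136.8 + 127.7 = 8.1
Current account = 2632.8 + 1369.6 + 277.7 + 8.1 = 4288.2
(Excluded from the current account — financial account: borrowing by resident firms from foreign banks 254.8; capital account: acquisition of foreign patents and trademarks (non-produced assets) 36.0.)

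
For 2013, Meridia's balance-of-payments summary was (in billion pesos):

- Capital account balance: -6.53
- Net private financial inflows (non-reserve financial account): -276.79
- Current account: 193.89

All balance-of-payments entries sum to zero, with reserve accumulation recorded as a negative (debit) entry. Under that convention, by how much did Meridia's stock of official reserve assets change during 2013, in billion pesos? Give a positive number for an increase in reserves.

Official reserve transactions balance = -(193.89 + (-6.53) + (-276.79)) = 89.43
An accumulation of reserves is recorded as a debit (negative entry), so the change in the stock of reserves is the negative of that balance.
Change in official reserves = -(89.43) = -89.43

-89.43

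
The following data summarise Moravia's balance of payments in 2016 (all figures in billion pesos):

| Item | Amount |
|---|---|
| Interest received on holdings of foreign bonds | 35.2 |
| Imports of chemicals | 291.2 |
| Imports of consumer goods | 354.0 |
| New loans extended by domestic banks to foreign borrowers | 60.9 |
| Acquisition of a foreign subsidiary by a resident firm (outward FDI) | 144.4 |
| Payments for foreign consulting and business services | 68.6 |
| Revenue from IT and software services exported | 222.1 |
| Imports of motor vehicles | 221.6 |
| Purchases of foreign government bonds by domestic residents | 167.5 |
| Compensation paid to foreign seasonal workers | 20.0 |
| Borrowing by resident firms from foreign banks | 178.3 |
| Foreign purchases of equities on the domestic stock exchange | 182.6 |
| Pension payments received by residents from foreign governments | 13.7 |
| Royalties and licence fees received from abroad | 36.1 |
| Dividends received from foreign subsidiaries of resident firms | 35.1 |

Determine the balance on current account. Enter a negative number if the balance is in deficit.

-613.2

Goods: -291.2 - 354.0 - 221.6 = -866.8
Services: 222.1 - 68.6 + 36.1 = 189.6
Primary income: -20.0 + 35.1 + 35.2 = 50.3
Secondary income: 13.7
Current account = (-866.8) + 189.6 + 50.3 + 13.7 = -613.2
(Excluded from the current account — financial account: new loans extended by domestic banks to foreign borrowers 60.9, acquisition of a foreign subsidiary by a resident firm (outward FDI) 144.4, purchases of foreign government bonds by domestic residents 167.5, borrowing by resident firms from foreign banks 178.3, foreign purchases of equities on the domestic stock exchange 182.6.)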